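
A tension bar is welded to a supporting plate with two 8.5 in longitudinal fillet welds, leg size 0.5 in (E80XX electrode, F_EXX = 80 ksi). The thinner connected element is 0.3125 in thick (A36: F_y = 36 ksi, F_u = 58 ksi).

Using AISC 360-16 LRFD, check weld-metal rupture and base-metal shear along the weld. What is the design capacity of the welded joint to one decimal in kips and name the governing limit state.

114.8 kips (base-metal shear governs)

Weld metal: throat = 0.707×0.5 = 0.3535 in, L = 2×8.5 = 17 in. φR_n = 0.75 × 0.6 × 80 × 0.3535 × 17 = 216.3 kips.
Base metal shear (0.3125 in plate): yield φR_n = 1.0×0.6×36×0.3125×17 = 114.8 kips; rupture φR_n = 0.75×0.6×58×0.3125×17 = 138.7 kips; take 114.8 kips (yield).
Governing: min(216.3, 114.8) = 114.8 kips → base-metal shear.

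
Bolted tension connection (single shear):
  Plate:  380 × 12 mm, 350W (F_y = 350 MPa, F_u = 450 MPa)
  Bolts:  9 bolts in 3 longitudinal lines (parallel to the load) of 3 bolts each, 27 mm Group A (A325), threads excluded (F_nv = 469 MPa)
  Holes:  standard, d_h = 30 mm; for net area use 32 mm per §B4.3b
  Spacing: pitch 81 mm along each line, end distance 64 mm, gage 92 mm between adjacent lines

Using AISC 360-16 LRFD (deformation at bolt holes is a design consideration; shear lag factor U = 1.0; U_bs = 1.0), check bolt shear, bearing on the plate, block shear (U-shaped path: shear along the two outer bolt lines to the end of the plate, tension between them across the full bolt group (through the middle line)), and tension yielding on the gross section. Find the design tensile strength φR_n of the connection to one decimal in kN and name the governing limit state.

1195.6 kN (block shear governs)

Bolt shear: A_b = π(27)²/4 = 572.56 mm². φR_n = 0.75 × 469 × 572.56 × 9 × 1 = 1812.6 kN.
Bearing (12 mm plate, F_u = 450 MPa): end bolts L_c = 64 − 30/2 = 49, R_n = min(1.2×49×12×450, 2.4×27×12×450) = 317.52 kN/bolt; interior L_c = 81 − 30 = 51, R_n = 330.48 kN/bolt. φR_n = 0.75 × (3×317.52 + 6×330.48) = 2201.6 kN.
Block shear: shear path 2×[64+2×81] = 2×226 mm, A_gv = 5424, A_nv = 2×(226 − 2.5×32)×12 = 3504 mm²; tension across gage: (184 − 2×32)×12 = 1440 mm². R_n = min(0.6×450×3504, 0.6×350×5424) + 1.0×450×1440 = min(946.08, 1139) + 648 = 1594.1 kN. φR_n = 0.75 × 1594.1 = 1195.6 kN.
Tension yield (gross): A_g = 380×12 = 4560 mm². φR_n = 0.90 × 350 × 4560 = 1436.4 kN.
Governing: min(1812.6, 2201.6, 1195.6, 1436.4) = 1195.6 kN → block shear.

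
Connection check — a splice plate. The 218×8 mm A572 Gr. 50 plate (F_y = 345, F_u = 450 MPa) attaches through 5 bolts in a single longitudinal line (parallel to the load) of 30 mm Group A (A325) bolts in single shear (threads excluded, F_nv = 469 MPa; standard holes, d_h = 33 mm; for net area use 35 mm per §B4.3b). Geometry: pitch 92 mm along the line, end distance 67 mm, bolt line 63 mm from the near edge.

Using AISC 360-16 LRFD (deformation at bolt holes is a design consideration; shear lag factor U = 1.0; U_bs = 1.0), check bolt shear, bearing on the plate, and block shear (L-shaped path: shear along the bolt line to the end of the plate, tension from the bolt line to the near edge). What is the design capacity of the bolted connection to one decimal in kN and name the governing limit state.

Bolt shear: A_b = π(30)²/4 = 706.86 mm². φR_n = 0.75 × 469 × 706.86 × 5 × 1 = 1243.2 kN.
Bearing (8 mm plate, F_u = 450 MPa): end bolts L_c = 67 − 33/2 = 50.5, R_n = min(1.2×50.5×8×450, 2.4×30×8×450) = 218.16 kN/bolt; interior L_c = 92 − 33 = 59, R_n = 254.88 kN/bolt. φR_n = 0.75 × (1×218.16 + 4×254.88) = 928.3 kN.
Block shear: shear path 1×[67+4×92] = 1×435 mm, A_gv = 3480, A_nv = 1×(435 − 4.5×35)×8 = 2220 mm²; tension to near edge: (63 − 0.5×35)×8 = 364 mm². R_n = min(0.6×450×2220, 0.6×345×3480) + 1.0×450×364 = min(599.4, 720.36) + 163.8 = 763.2 kN. φR_n = 0.75 × 763.2 = 572.4 kN.
Governing: min(1243.2, 928.3, 572.4) = 572.4 kN → block shear.

572.4 kN (block shear governs)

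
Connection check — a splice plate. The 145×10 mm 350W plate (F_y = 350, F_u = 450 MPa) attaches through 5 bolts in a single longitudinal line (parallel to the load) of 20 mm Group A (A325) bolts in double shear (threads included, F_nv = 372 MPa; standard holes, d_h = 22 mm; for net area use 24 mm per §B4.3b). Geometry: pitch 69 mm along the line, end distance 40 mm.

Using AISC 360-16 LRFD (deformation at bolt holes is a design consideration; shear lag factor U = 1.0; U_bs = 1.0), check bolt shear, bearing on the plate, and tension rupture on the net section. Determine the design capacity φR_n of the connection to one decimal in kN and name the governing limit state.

Bolt shear: A_b = π(20)²/4 = 314.16 mm². φR_n = 0.75 × 372 × 314.16 × 5 × 2 = 876.5 kN.
Bearing (10 mm plate, F_u = 450 MPa): end bolts L_c = 40 − 22/2 = 29, R_n = min(1.2×29×10×450, 2.4×20×10×450) = 156.6 kN/bolt; interior L_c = 69 − 22 = 47, R_n = 216 kN/bolt. φR_n = 0.75 × (1×156.6 + 4×216) = 765.5 kN.
Tension rupture (net): A_n = (145 − 1×24)×10 = 1210 mm² (U = 1.0, A_e = A_n). φR_n = 0.75 × 450 × 1210 = 408.4 kN.
Governing: min(876.5, 765.5, 408.4) = 408.4 kN → net-section rupture.

408.4 kN (net-section rupture governs)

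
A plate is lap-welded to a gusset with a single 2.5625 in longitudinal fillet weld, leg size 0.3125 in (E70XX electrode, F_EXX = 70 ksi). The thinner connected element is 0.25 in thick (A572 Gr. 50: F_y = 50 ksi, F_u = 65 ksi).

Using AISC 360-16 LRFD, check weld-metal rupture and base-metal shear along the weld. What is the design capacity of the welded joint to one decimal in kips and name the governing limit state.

Weld metal: throat = 0.707×0.3125 = 0.22094 in, L = 2.5625 in. φR_n = 0.75 × 0.6 × 70 × 0.22094 × 2.5625 = 17.8 kips.
Base metal shear (0.25 in plate): yield φR_n = 1.0×0.6×50×0.25×2.5625 = 19.2 kips; rupture φR_n = 0.75×0.6×65×0.25×2.5625 = 18.7 kips; take 18.7 kips (rupture).
Governing: min(17.8, 18.7) = 17.8 kips → weld metal.

17.8 kips (weld metal governs)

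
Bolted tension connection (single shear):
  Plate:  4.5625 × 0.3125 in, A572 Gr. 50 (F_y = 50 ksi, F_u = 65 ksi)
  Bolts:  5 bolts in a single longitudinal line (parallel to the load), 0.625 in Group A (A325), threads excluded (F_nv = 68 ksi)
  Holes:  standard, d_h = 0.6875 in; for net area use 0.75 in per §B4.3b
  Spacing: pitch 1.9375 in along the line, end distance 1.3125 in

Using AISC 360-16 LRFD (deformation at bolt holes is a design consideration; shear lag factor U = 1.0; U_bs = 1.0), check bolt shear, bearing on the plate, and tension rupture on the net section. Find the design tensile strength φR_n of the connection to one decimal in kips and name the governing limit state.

58.1 kips (net-section rupture governs)

Bolt shear: A_b = π(0.625)²/4 = 0.3068 in². φR_n = 0.75 × 68 × 0.3068 × 5 × 1 = 78.2 kips.
Bearing (0.3125 in plate, F_u = 65 ksi): end bolts L_c = 1.3125 − 0.6875/2 = 0.96875, R_n = min(1.2×0.96875×0.3125×65, 2.4×0.625×0.3125×65) = 23.613 kips/bolt; interior L_c = 1.9375 − 0.6875 = 1.25, R_n = 30.469 kips/bolt. φR_n = 0.75 × (1×23.613 + 4×30.469) = 109.1 kips.
Tension rupture (net): A_n = (4.5625 − 1×0.75)×0.3125 = 1.1914 in² (U = 1.0, A_e = A_n). φR_n = 0.75 × 65 × 1.1914 = 58.1 kips.
Governing: min(78.2, 109.1, 58.1) = 58.1 kips → net-section rupture.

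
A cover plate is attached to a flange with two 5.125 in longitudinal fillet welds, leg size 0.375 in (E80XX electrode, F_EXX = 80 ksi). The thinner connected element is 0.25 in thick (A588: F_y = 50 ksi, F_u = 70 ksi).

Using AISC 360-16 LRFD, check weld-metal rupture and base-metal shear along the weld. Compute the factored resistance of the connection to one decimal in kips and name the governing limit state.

76.9 kips (base-metal shear governs)

Weld metal: throat = 0.707×0.375 = 0.26513 in, L = 2×5.125 = 10.25 in. φR_n = 0.75 × 0.6 × 80 × 0.26513 × 10.25 = 97.8 kips.
Base metal shear (0.25 in plate): yield φR_n = 1.0×0.6×50×0.25×10.25 = 76.9 kips; rupture φR_n = 0.75×0.6×70×0.25×10.25 = 80.7 kips; take 76.9 kips (yield).
Governing: min(97.8, 76.9) = 76.9 kips → base-metal shear.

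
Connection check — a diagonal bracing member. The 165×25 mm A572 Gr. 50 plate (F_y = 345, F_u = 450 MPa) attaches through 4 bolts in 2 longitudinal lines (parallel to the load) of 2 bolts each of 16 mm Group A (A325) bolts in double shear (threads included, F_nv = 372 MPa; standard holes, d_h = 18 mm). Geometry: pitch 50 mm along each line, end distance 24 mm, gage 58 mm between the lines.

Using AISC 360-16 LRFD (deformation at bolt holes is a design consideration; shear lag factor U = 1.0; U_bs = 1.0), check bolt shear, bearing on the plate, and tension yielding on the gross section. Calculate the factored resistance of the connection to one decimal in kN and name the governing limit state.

Bolt shear: A_b = π(16)²/4 = 201.06 mm². φR_n = 0.75 × 372 × 201.06 × 4 × 2 = 448.8 kN.
Bearing (25 mm plate, F_u = 450 MPa): end bolts L_c = 24 − 18/2 = 15, R_n = min(1.2×15×25×450, 2.4×16×25×450) = 202.5 kN/bolt; interior L_c = 50 − 18 = 32, R_n = 432 kN/bolt. φR_n = 0.75 × (2×202.5 + 2×432) = 951.8 kN.
Tension yield (gross): A_g = 165×25 = 4125 mm². φR_n = 0.90 × 345 × 4125 = 1280.8 kN.
Governing: min(448.8, 951.8, 1280.8) = 448.8 kN → bolt shear.

448.8 kN (bolt shear governs)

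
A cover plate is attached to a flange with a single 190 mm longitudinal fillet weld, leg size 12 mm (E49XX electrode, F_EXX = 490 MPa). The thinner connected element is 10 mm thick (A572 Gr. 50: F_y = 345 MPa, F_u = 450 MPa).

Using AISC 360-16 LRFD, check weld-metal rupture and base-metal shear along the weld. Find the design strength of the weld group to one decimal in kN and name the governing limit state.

355.4 kN (weld metal governs)

Weld metal: throat = 0.707×12 = 8.484 mm, L = 190 mm. φR_n = 0.75 × 0.6 × 490 × 8.484 × 190 = 355.4 kN.
Base metal shear (10 mm plate): yield φR_n = 1.0×0.6×345×10×190 = 393.3 kN; rupture φR_n = 0.75×0.6×450×10×190 = 384.8 kN; take 384.8 kN (rupture).
Governing: min(355.4, 384.8) = 355.4 kN → weld metal.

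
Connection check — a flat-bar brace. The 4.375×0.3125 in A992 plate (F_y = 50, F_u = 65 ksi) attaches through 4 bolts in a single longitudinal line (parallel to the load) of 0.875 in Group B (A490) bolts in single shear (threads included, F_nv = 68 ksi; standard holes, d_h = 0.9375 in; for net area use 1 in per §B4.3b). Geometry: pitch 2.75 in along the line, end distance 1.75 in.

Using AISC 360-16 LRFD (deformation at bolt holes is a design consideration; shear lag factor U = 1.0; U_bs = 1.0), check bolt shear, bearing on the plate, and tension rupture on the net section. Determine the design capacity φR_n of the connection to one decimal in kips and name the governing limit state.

Bolt shear: A_b = π(0.875)²/4 = 0.60132 in². φR_n = 0.75 × 68 × 0.60132 × 4 × 1 = 122.7 kips.
Bearing (0.3125 in plate, F_u = 65 ksi): end bolts L_c = 1.75 − 0.9375/2 = 1.28125, R_n = min(1.2×1.28125×0.3125×65, 2.4×0.875×0.3125×65) = 31.23 kips/bolt; interior L_c = 2.75 − 0.9375 = 1.8125, R_n = 42.656 kips/bolt. φR_n = 0.75 × (1×31.23 + 3×42.656) = 119.4 kips.
Tension rupture (net): A_n = (4.375 − 1×1)×0.3125 = 1.0547 in² (U = 1.0, A_e = A_n). φR_n = 0.75 × 65 × 1.0547 = 51.4 kips.
Governing: min(122.7, 119.4, 51.4) = 51.4 kips → net-section rupture.

51.4 kips (net-section rupture governs)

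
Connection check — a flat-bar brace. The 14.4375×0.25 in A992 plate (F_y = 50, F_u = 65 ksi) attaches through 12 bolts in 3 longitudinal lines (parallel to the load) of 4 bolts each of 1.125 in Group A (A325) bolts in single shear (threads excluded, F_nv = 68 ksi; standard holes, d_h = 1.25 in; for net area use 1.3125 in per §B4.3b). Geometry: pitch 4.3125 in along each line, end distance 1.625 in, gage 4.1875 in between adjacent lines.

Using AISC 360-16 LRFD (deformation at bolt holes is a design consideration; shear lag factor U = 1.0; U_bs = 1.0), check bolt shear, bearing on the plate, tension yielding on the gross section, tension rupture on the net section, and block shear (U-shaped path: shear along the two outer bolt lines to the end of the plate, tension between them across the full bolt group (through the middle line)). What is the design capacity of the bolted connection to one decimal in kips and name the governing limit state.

Bolt shear: A_b = π(1.125)²/4 = 0.99402 in². φR_n = 0.75 × 68 × 0.99402 × 12 × 1 = 608.3 kips.
Bearing (0.25 in plate, F_u = 65 ksi): end bolts L_c = 1.625 − 1.25/2 = 1, R_n = min(1.2×1×0.25×65, 2.4×1.125×0.25×65) = 19.5 kips/bolt; interior L_c = 4.3125 − 1.25 = 3.0625, R_n = 43.875 kips/bolt. φR_n = 0.75 × (3×19.5 + 9×43.875) = 340.0 kips.
Tension yield (gross): A_g = 14.4375×0.25 = 3.6094 in². φR_n = 0.90 × 50 × 3.6094 = 162.4 kips.
Tension rupture (net): A_n = (14.4375 − 3×1.3125)×0.25 = 2.625 in² (U = 1.0, A_e = A_n). φR_n = 0.75 × 65 × 2.625 = 128.0 kips.
Block shear: shear path 2×[1.625+3×4.3125] = 2×14.5625 in, A_gv = 7.2813, A_nv = 2×(14.5625 − 3.5×1.3125)×0.25 = 4.9844 in²; tension across gage: (8.375 − 2×1.3125)×0.25 = 1.4375 in². R_n = min(0.6×65×4.9844, 0.6×50×7.2813) + 1.0×65×1.4375 = min(194.39, 218.44) + 93.438 = 287.83 kips. φR_n = 0.75 × 287.83 = 215.9 kips.
Governing: min(608.3, 340.0, 162.4, 128.0, 215.9) = 128.0 kips → net-section rupture.

128.0 kips (net-section rupture governs)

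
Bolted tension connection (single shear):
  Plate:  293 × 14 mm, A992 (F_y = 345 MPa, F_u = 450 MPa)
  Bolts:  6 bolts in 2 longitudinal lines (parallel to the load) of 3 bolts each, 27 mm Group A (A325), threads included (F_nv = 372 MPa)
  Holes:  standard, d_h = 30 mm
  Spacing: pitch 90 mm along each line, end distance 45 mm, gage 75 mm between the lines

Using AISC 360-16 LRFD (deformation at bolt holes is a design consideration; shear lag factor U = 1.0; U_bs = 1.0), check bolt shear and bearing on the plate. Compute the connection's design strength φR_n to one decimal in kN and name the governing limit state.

958.5 kN (bolt shear governs)

Bolt shear: A_b = π(27)²/4 = 572.56 mm². φR_n = 0.75 × 372 × 572.56 × 6 × 1 = 958.5 kN.
Bearing (14 mm plate, F_u = 450 MPa): end bolts L_c = 45 − 30/2 = 30, R_n = min(1.2×30×14×450, 2.4×27×14×450) = 226.8 kN/bolt; interior L_c = 90 − 30 = 60, R_n = 408.24 kN/bolt. φR_n = 0.75 × (2×226.8 + 4×408.24) = 1564.9 kN.
Governing: min(958.5, 1564.9) = 958.5 kN → bolt shear.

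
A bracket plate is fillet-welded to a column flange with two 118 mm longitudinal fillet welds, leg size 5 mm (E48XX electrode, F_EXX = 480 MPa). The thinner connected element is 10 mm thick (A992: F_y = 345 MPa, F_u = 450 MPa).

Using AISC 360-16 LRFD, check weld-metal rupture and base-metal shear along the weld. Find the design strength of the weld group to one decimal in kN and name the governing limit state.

Weld metal: throat = 0.707×5 = 3.535 mm, L = 2×118 = 236 mm. φR_n = 0.75 × 0.6 × 480 × 3.535 × 236 = 180.2 kN.
Base metal shear (10 mm plate): yield φR_n = 1.0×0.6×345×10×236 = 488.5 kN; rupture φR_n = 0.75×0.6×450×10×236 = 477.9 kN; take 477.9 kN (rupture).
Governing: min(180.2, 477.9) = 180.2 kN → weld metal.

180.2 kN (weld metal governs)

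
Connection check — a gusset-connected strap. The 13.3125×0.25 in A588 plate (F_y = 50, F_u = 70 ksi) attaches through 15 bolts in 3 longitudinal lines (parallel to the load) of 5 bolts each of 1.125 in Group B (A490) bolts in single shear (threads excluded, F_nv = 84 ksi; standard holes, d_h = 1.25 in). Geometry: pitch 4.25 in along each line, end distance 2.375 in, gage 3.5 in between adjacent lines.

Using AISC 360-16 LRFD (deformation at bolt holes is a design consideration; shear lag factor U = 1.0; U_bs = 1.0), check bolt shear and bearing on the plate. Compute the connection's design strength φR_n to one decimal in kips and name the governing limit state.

Bolt shear: A_b = π(1.125)²/4 = 0.99402 in². φR_n = 0.75 × 84 × 0.99402 × 15 × 1 = 939.3 kips.
Bearing (0.25 in plate, F_u = 70 ksi): end bolts L_c = 2.375 − 1.25/2 = 1.75, R_n = min(1.2×1.75×0.25×70, 2.4×1.125×0.25×70) = 36.75 kips/bolt; interior L_c = 4.25 − 1.25 = 3, R_n = 47.25 kips/bolt. φR_n = 0.75 × (3×36.75 + 12×47.25) = 507.9 kips.
Governing: min(939.3, 507.9) = 507.9 kips → bearing.

507.9 kips (bearing governs)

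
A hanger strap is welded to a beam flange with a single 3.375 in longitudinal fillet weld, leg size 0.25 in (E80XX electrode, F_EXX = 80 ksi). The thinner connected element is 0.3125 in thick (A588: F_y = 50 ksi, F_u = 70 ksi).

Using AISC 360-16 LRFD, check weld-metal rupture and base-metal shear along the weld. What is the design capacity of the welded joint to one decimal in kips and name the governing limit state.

Weld metal: throat = 0.707×0.25 = 0.17675 in, L = 3.375 in. φR_n = 0.75 × 0.6 × 80 × 0.17675 × 3.375 = 21.5 kips.
Base metal shear (0.3125 in plate): yield φR_n = 1.0×0.6×50×0.3125×3.375 = 31.6 kips; rupture φR_n = 0.75×0.6×70×0.3125×3.375 = 33.2 kips; take 31.6 kips (yield).
Governing: min(21.5, 31.6) = 21.5 kips → weld metal.

21.5 kips (weld metal governs)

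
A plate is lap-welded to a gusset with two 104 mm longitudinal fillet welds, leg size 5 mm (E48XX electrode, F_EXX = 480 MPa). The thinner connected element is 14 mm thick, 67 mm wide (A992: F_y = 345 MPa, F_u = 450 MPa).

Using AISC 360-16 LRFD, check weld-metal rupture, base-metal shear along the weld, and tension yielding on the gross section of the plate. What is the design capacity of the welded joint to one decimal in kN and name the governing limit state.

158.8 kN (weld metal governs)

Weld metal: throat = 0.707×5 = 3.535 mm, L = 2×104 = 208 mm. φR_n = 0.75 × 0.6 × 480 × 3.535 × 208 = 158.8 kN.
Base metal shear (14 mm plate): yield φR_n = 1.0×0.6×345×14×208 = 602.8 kN; rupture φR_n = 0.75×0.6×450×14×208 = 589.7 kN; take 589.7 kN (rupture).
Tension yield (gross): A_g = 67×14 = 938 mm². φR_n = 0.90 × 345 × 938 = 291.2 kN.
Governing: min(158.8, 589.7, 291.2) = 158.8 kN → weld metal.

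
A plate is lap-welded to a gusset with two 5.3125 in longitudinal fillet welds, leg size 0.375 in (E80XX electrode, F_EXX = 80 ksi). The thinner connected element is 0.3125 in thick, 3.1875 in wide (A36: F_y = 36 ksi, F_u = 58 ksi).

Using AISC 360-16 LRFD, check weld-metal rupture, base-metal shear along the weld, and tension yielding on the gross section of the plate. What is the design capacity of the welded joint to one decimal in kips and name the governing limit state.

32.3 kips (gross-section yield governs)

Weld metal: throat = 0.707×0.375 = 0.26513 in, L = 2×5.3125 = 10.625 in. φR_n = 0.75 × 0.6 × 80 × 0.26513 × 10.625 = 101.4 kips.
Base metal shear (0.3125 in plate): yield φR_n = 1.0×0.6×36×0.3125×10.625 = 71.7 kips; rupture φR_n = 0.75×0.6×58×0.3125×10.625 = 86.7 kips; take 71.7 kips (yield).
Tension yield (gross): A_g = 3.1875×0.3125 = 0.99609 in². φR_n = 0.90 × 36 × 0.99609 = 32.3 kips.
Governing: min(101.4, 71.7, 32.3) = 32.3 kips → gross-section yield.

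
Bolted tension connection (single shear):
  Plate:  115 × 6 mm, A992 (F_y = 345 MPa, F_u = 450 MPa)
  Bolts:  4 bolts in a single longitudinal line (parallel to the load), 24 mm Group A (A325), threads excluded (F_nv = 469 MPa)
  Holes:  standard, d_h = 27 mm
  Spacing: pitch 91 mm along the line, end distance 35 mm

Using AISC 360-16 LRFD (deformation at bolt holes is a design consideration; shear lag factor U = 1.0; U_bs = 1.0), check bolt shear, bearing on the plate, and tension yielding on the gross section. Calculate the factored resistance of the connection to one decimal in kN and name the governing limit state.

214.2 kN (gross-section yield governs)

Bolt shear: A_b = π(24)²/4 = 452.39 mm². φR_n = 0.75 × 469 × 452.39 × 4 × 1 = 636.5 kN.
Bearing (6 mm plate, F_u = 450 MPa): end bolts L_c = 35 − 27/2 = 21.5, R_n = min(1.2×21.5×6×450, 2.4×24×6×450) = 69.66 kN/bolt; interior L_c = 91 − 27 = 64, R_n = 155.52 kN/bolt. φR_n = 0.75 × (1×69.66 + 3×155.52) = 402.2 kN.
Tension yield (gross): A_g = 115×6 = 690 mm². φR_n = 0.90 × 345 × 690 = 214.2 kN.
Governing: min(636.5, 402.2, 214.2) = 214.2 kN → gross-section yield.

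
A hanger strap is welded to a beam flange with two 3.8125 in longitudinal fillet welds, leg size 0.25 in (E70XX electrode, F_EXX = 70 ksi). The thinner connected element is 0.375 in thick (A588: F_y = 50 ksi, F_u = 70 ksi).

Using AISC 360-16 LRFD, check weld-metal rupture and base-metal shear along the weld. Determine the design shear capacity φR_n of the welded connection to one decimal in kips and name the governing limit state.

42.5 kips (weld metal governs)

Weld metal: throat = 0.707×0.25 = 0.17675 in, L = 2×3.8125 = 7.625 in. φR_n = 0.75 × 0.6 × 70 × 0.17675 × 7.625 = 42.5 kips.
Base metal shear (0.375 in plate): yield φR_n = 1.0×0.6×50×0.375×7.625 = 85.8 kips; rupture φR_n = 0.75×0.6×70×0.375×7.625 = 90.1 kips; take 85.8 kips (yield).
Governing: min(42.5, 85.8) = 42.5 kips → weld metal.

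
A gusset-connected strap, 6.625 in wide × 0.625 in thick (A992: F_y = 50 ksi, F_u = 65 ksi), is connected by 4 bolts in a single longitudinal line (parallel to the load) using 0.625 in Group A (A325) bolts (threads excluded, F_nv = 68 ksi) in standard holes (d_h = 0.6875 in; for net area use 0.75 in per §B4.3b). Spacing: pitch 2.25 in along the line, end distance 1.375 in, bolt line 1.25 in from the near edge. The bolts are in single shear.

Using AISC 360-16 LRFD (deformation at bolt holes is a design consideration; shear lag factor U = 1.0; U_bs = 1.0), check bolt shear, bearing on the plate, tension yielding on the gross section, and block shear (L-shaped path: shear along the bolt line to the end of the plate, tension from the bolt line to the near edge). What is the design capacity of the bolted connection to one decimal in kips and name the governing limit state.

Bolt shear: A_b = π(0.625)²/4 = 0.3068 in². φR_n = 0.75 × 68 × 0.3068 × 4 × 1 = 62.6 kips.
Bearing (0.625 in plate, F_u = 65 ksi): end bolts L_c = 1.375 − 0.6875/2 = 1.03125, R_n = min(1.2×1.03125×0.625×65, 2.4×0.625×0.625×65) = 50.273 kips/bolt; interior L_c = 2.25 − 0.6875 = 1.5625, R_n = 60.938 kips/bolt. φR_n = 0.75 × (1×50.273 + 3×60.938) = 174.8 kips.
Tension yield (gross): A_g = 6.625×0.625 = 4.1406 in². φR_n = 0.90 × 50 × 4.1406 = 186.3 kips.
Block shear: shear path 1×[1.375+3×2.25] = 1×8.125 in, A_gv = 5.0781, A_nv = 1×(8.125 − 3.5×0.75)×0.625 = 3.4375 in²; tension to near edge: (1.25 − 0.5×0.75)×0.625 = 0.54688 in². R_n = min(0.6×65×3.4375, 0.6×50×5.0781) + 1.0×65×0.54688 = min(134.06, 152.34) + 35.547 = 169.61 kips. φR_n = 0.75 × 169.61 = 127.2 kips.
Governing: min(62.6, 174.8, 186.3, 127.2) = 62.6 kips → bolt shear.

62.6 kips (bolt shear governs)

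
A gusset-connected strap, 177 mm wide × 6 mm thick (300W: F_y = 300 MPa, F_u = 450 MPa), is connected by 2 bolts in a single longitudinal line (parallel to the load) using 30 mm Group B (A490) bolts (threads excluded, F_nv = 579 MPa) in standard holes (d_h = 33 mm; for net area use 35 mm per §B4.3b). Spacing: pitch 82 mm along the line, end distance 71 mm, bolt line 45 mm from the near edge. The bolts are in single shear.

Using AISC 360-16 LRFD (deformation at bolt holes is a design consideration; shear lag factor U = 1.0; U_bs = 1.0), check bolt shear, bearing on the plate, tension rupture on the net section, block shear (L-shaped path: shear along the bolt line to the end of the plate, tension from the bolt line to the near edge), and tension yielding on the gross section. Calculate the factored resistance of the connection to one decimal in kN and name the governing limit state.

Bolt shear: A_b = π(30)²/4 = 706.86 mm². φR_n = 0.75 × 579 × 706.86 × 2 × 1 = 613.9 kN.
Bearing (6 mm plate, F_u = 450 MPa): end bolts L_c = 71 − 33/2 = 54.5, R_n = min(1.2×54.5×6×450, 2.4×30×6×450) = 176.58 kN/bolt; interior L_c = 82 − 33 = 49, R_n = 158.76 kN/bolt. φR_n = 0.75 × (1×176.58 + 1×158.76) = 251.5 kN.
Tension rupture (net): A_n = (177 − 1×35)×6 = 852 mm² (U = 1.0, A_e = A_n). φR_n = 0.75 × 450 × 852 = 287.6 kN.
Block shear: shear path 1×[71+1×82] = 1×153 mm, A_gv = 918, A_nv = 1×(153 − 1.5×35)×6 = 603 mm²; tension to near edge: (45 − 0.5×35)×6 = 165 mm². R_n = min(0.6×450×603, 0.6×300×918) + 1.0×450×165 = min(162.81, 165.24) + 74.25 = 237.06 kN. φR_n = 0.75 × 237.06 = 177.8 kN.
Tension yield (gross): A_g = 177×6 = 1062 mm². φR_n = 0.90 × 300 × 1062 = 286.7 kN.
Governing: min(613.9, 251.5, 287.6, 177.8, 286.7) = 177.8 kN → block shear.

177.8 kN (block shear governs)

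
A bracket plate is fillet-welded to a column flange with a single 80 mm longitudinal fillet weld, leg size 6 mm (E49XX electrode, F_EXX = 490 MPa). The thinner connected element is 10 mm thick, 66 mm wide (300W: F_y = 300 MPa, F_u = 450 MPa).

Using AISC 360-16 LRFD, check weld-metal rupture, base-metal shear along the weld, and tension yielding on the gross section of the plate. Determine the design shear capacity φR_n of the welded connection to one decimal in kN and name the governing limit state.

74.8 kN (weld metal governs)

Weld metal: throat = 0.707×6 = 4.242 mm, L = 80 mm. φR_n = 0.75 × 0.6 × 490 × 4.242 × 80 = 74.8 kN.
Base metal shear (10 mm plate): yield φR_n = 1.0×0.6×300×10×80 = 144.0 kN; rupture φR_n = 0.75×0.6×450×10×80 = 162.0 kN; take 144.0 kN (yield).
Tension yield (gross): A_g = 66×10 = 660 mm². φR_n = 0.90 × 300 × 660 = 178.2 kN.
Governing: min(74.8, 144.0, 178.2) = 74.8 kN → weld metal.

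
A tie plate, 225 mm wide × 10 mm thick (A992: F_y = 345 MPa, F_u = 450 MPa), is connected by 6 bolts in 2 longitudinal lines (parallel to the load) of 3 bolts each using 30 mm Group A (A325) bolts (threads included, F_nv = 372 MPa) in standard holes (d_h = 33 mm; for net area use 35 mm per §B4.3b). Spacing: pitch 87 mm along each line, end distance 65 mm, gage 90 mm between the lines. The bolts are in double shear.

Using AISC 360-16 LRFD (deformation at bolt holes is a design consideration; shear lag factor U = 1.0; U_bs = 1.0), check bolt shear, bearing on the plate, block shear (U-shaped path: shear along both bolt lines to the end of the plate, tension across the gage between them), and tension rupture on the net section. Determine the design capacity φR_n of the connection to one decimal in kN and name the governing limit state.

Bolt shear: A_b = π(30)²/4 = 706.86 mm². φR_n = 0.75 × 372 × 706.86 × 6 × 2 = 2366.6 kN.
Bearing (10 mm plate, F_u = 450 MPa): end bolts L_c = 65 − 33/2 = 48.5, R_n = min(1.2×48.5×10×450, 2.4×30×10×450) = 261.9 kN/bolt; interior L_c = 87 − 33 = 54, R_n = 291.6 kN/bolt. φR_n = 0.75 × (2×261.9 + 4×291.6) = 1267.7 kN.
Block shear: shear path 2×[65+2×87] = 2×239 mm, A_gv = 4780, A_nv = 2×(239 − 2.5×35)×10 = 3030 mm²; tension across gage: (90 − 1×35)×10 = 550 mm². R_n = min(0.6×450×3030, 0.6×345×4780) + 1.0×450×550 = min(818.1, 989.46) + 247.5 = 1065.6 kN. φR_n = 0.75 × 1065.6 = 799.2 kN.
Tension rupture (net): A_n = (225 − 2×35)×10 = 1550 mm² (U = 1.0, A_e = A_n). φR_n = 0.75 × 450 × 1550 = 523.1 kN.
Governing: min(2366.6, 1267.7, 799.2, 523.1) = 523.1 kN → net-section rupture.

523.1 kN (net-section rupture governs)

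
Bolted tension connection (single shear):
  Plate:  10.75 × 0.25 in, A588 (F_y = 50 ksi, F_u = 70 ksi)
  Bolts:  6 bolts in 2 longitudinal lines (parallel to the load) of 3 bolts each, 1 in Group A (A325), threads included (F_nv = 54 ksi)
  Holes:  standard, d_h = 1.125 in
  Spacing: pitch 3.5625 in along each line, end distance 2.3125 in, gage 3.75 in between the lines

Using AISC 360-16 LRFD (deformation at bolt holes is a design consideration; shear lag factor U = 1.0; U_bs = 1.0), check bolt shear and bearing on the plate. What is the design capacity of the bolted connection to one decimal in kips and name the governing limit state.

Bolt shear: A_b = π(1)²/4 = 0.7854 in². φR_n = 0.75 × 54 × 0.7854 × 6 × 1 = 190.9 kips.
Bearing (0.25 in plate, F_u = 70 ksi): end bolts L_c = 2.3125 − 1.125/2 = 1.75, R_n = min(1.2×1.75×0.25×70, 2.4×1×0.25×70) = 36.75 kips/bolt; interior L_c = 3.5625 − 1.125 = 2.4375, R_n = 42 kips/bolt. φR_n = 0.75 × (2×36.75 + 4×42) = 181.1 kips.
Governing: min(190.9, 181.1) = 181.1 kips → bearing.

181.1 kips (bearing governs)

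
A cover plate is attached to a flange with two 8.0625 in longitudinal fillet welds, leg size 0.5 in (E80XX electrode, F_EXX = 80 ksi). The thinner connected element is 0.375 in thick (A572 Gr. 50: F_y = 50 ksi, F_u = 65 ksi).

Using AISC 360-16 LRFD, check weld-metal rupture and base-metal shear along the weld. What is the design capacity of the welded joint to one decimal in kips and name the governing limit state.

Weld metal: throat = 0.707×0.5 = 0.3535 in, L = 2×8.0625 = 16.125 in. φR_n = 0.75 × 0.6 × 80 × 0.3535 × 16.125 = 205.2 kips.
Base metal shear (0.375 in plate): yield φR_n = 1.0×0.6×50×0.375×16.125 = 181.4 kips; rupture φR_n = 0.75×0.6×65×0.375×16.125 = 176.9 kips; take 176.9 kips (rupture).
Governing: min(205.2, 176.9) = 176.9 kips → base-metal shear.

176.9 kips (base-metal shear governs)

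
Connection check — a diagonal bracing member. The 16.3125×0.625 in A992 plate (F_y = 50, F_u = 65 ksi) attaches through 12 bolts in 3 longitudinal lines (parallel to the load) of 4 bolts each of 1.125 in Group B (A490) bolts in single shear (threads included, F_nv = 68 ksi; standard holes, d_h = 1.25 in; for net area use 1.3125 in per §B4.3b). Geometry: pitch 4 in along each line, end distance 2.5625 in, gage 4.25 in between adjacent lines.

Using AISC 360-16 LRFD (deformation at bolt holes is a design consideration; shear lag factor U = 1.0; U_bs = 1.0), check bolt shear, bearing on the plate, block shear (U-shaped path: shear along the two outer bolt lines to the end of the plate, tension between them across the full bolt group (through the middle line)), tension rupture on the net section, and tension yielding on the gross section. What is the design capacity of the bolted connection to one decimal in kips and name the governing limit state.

377.1 kips (net-section rupture governs)

Bolt shear: A_b = π(1.125)²/4 = 0.99402 in². φR_n = 0.75 × 68 × 0.99402 × 12 × 1 = 608.3 kips.
Bearing (0.625 in plate, F_u = 65 ksi): end bolts L_c = 2.5625 − 1.25/2 = 1.9375, R_n = min(1.2×1.9375×0.625×65, 2.4×1.125×0.625×65) = 94.453 kips/bolt; interior L_c = 4 − 1.25 = 2.75, R_n = 109.69 kips/bolt. φR_n = 0.75 × (3×94.453 + 9×109.69) = 952.9 kips.
Block shear: shear path 2×[2.5625+3×4] = 2×14.5625 in, A_gv = 18.203, A_nv = 2×(14.5625 − 3.5×1.3125)×0.625 = 12.461 in²; tension across gage: (8.5 − 2×1.3125)×0.625 = 3.6719 in². R_n = min(0.6×65×12.461, 0.6×50×18.203) + 1.0×65×3.6719 = min(485.98, 546.09) + 238.67 = 724.65 kips. φR_n = 0.75 × 724.65 = 543.5 kips.
Tension rupture (net): A_n = (16.3125 − 3×1.3125)×0.625 = 7.7344 in² (U = 1.0, A_e = A_n). φR_n = 0.75 × 65 × 7.7344 = 377.1 kips.
Tension yield (gross): A_g = 16.3125×0.625 = 10.195 in². φR_n = 0.90 × 50 × 10.195 = 458.8 kips.
Governing: min(608.3, 952.9, 543.5, 377.1, 458.8) = 377.1 kips → net-section rupture.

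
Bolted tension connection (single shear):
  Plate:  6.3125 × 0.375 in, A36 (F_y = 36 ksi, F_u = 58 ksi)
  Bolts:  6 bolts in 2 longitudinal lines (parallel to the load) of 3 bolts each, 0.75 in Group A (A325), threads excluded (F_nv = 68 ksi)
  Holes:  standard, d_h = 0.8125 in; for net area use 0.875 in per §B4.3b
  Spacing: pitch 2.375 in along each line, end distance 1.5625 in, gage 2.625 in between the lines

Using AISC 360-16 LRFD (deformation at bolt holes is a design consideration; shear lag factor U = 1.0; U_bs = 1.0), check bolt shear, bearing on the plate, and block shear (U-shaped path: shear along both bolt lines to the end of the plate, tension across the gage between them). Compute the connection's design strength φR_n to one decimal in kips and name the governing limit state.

105.2 kips (block shear governs)

Bolt shear: A_b = π(0.75)²/4 = 0.44179 in². φR_n = 0.75 × 68 × 0.44179 × 6 × 1 = 135.2 kips.
Bearing (0.375 in plate, F_u = 58 ksi): end bolts L_c = 1.5625 − 0.8125/2 = 1.15625, R_n = min(1.2×1.15625×0.375×58, 2.4×0.75×0.375×58) = 30.178 kips/bolt; interior L_c = 2.375 − 0.8125 = 1.5625, R_n = 39.15 kips/bolt. φR_n = 0.75 × (2×30.178 + 4×39.15) = 162.7 kips.
Block shear: shear path 2×[1.5625+2×2.375] = 2×6.3125 in, A_gv = 4.7344, A_nv = 2×(6.3125 − 2.5×0.875)×0.375 = 3.0938 in²; tension across gage: (2.625 − 1×0.875)×0.375 = 0.65625 in². R_n = min(0.6×58×3.0938, 0.6×36×4.7344) + 1.0×58×0.65625 = min(107.66, 102.26) + 38.063 = 140.32 kips. φR_n = 0.75 × 140.32 = 105.2 kips.
Governing: min(135.2, 162.7, 105.2) = 105.2 kips → block shear.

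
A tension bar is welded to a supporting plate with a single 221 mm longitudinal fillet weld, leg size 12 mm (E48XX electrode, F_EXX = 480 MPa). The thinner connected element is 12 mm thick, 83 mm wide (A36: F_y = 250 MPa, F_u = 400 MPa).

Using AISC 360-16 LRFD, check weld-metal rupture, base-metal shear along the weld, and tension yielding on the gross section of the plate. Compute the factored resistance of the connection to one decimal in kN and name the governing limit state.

Weld metal: throat = 0.707×12 = 8.484 mm, L = 221 mm. φR_n = 0.75 × 0.6 × 480 × 8.484 × 221 = 405.0 kN.
Base metal shear (12 mm plate): yield φR_n = 1.0×0.6×250×12×221 = 397.8 kN; rupture φR_n = 0.75×0.6×400×12×221 = 477.4 kN; take 397.8 kN (yield).
Tension yield (gross): A_g = 83×12 = 996 mm². φR_n = 0.90 × 250 × 996 = 224.1 kN.
Governing: min(405.0, 397.8, 224.1) = 224.1 kN → gross-section yield.

224.1 kN (gross-section yield governs)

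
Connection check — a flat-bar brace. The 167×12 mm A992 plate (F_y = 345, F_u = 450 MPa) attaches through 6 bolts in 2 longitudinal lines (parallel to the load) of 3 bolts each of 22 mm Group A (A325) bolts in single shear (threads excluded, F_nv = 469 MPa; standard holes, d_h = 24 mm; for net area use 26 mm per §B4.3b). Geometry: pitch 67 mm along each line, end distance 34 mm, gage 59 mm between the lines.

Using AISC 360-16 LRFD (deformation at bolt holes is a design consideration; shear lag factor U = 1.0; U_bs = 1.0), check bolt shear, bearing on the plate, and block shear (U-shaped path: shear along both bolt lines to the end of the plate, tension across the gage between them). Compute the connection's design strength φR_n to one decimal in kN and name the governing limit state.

Bolt shear: A_b = π(22)²/4 = 380.13 mm². φR_n = 0.75 × 469 × 380.13 × 6 × 1 = 802.3 kN.
Bearing (12 mm plate, F_u = 450 MPa): end bolts L_c = 34 − 24/2 = 22, R_n = min(1.2×22×12×450, 2.4×22×12×450) = 142.56 kN/bolt; interior L_c = 67 − 24 = 43, R_n = 278.64 kN/bolt. φR_n = 0.75 × (2×142.56 + 4×278.64) = 1049.8 kN.
Block shear: shear path 2×[34+2×67] = 2×168 mm, A_gv = 4032, A_nv = 2×(168 − 2.5×26)×12 = 2472 mm²; tension across gage: (59 − 1×26)×12 = 396 mm². R_n = min(0.6×450×2472, 0.6×345×4032) + 1.0×450×396 = min(667.44, 834.62) + 178.2 = 845.64 kN. φR_n = 0.75 × 845.64 = 634.2 kN.
Governing: min(802.3, 1049.8, 634.2) = 634.2 kN → block shear.

634.2 kN (block shear governs)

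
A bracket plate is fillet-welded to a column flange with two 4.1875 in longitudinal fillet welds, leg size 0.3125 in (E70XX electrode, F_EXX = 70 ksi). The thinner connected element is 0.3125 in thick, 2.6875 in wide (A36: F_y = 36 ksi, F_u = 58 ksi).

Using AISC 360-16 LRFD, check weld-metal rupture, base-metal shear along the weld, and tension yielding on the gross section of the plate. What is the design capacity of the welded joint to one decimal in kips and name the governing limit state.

27.2 kips (gross-section yield governs)

Weld metal: throat = 0.707×0.3125 = 0.22094 in, L = 2×4.1875 = 8.375 in. φR_n = 0.75 × 0.6 × 70 × 0.22094 × 8.375 = 58.3 kips.
Base metal shear (0.3125 in plate): yield φR_n = 1.0×0.6×36×0.3125×8.375 = 56.5 kips; rupture φR_n = 0.75×0.6×58×0.3125×8.375 = 68.3 kips; take 56.5 kips (yield).
Tension yield (gross): A_g = 2.6875×0.3125 = 0.83984 in². φR_n = 0.90 × 36 × 0.83984 = 27.2 kips.
Governing: min(58.3, 56.5, 27.2) = 27.2 kips → gross-section yield.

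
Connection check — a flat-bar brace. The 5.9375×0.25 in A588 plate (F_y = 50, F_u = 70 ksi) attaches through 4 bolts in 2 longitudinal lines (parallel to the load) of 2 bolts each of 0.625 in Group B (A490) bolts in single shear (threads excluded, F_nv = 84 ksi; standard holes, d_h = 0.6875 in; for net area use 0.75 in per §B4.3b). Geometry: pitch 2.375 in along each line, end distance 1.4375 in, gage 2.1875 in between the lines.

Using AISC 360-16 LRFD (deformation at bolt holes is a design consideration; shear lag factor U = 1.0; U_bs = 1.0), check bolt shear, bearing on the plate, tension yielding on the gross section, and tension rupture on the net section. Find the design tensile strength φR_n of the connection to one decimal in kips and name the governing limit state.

Bolt shear: A_b = π(0.625)²/4 = 0.3068 in². φR_n = 0.75 × 84 × 0.3068 × 4 × 1 = 77.3 kips.
Bearing (0.25 in plate, F_u = 70 ksi): end bolts L_c = 1.4375 − 0.6875/2 = 1.09375, R_n = min(1.2×1.09375×0.25×70, 2.4×0.625×0.25×70) = 22.969 kips/bolt; interior L_c = 2.375 − 0.6875 = 1.6875, R_n = 26.25 kips/bolt. φR_n = 0.75 × (2×22.969 + 2×26.25) = 73.8 kips.
Tension yield (gross): A_g = 5.9375×0.25 = 1.4844 in². φR_n = 0.90 × 50 × 1.4844 = 66.8 kips.
Tension rupture (net): A_n = (5.9375 − 2×0.75)×0.25 = 1.1094 in² (U = 1.0, A_e = A_n). φR_n = 0.75 × 70 × 1.1094 = 58.2 kips.
Governing: min(77.3, 73.8, 66.8, 58.2) = 58.2 kips → net-section rupture.

58.2 kips (net-section rupture governs)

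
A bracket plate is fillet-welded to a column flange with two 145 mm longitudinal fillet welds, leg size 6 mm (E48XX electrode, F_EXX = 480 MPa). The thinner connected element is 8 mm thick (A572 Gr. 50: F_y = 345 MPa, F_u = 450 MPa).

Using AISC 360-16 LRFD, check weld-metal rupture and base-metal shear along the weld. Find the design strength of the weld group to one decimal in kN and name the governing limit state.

Weld metal: throat = 0.707×6 = 4.242 mm, L = 2×145 = 290 mm. φR_n = 0.75 × 0.6 × 480 × 4.242 × 290 = 265.7 kN.
Base metal shear (8 mm plate): yield φR_n = 1.0×0.6×345×8×290 = 480.2 kN; rupture φR_n = 0.75×0.6×450×8×290 = 469.8 kN; take 469.8 kN (rupture).
Governing: min(265.7, 469.8) = 265.7 kN → weld metal.

265.7 kN (weld metal governs)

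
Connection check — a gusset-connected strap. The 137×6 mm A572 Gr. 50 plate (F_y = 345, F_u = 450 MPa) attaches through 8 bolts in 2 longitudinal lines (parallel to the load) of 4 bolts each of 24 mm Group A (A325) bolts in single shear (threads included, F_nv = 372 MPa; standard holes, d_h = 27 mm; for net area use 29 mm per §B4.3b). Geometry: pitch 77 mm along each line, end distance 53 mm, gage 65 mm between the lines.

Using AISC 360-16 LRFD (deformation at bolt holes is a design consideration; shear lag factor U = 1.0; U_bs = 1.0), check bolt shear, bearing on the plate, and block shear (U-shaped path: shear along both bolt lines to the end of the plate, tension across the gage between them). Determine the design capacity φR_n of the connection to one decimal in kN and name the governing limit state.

516.4 kN (block shear governs)

Bolt shear: A_b = π(24)²/4 = 452.39 mm². φR_n = 0.75 × 372 × 452.39 × 8 × 1 = 1009.7 kN.
Bearing (6 mm plate, F_u = 450 MPa): end bolts L_c = 53 − 27/2 = 39.5, R_n = min(1.2×39.5×6×450, 2.4×24×6×450) = 127.98 kN/bolt; interior L_c = 77 − 27 = 50, R_n = 155.52 kN/bolt. φR_n = 0.75 × (2×127.98 + 6×155.52) = 891.8 kN.
Block shear: shear path 2×[53+3×77] = 2×284 mm, A_gv = 3408, A_nv = 2×(284 − 3.5×29)×6 = 2190 mm²; tension across gage: (65 − 1×29)×6 = 216 mm². R_n = min(0.6×450×2190, 0.6×345×3408) + 1.0×450×216 = min(591.3, 705.46) + 97.2 = 688.5 kN. φR_n = 0.75 × 688.5 = 516.4 kN.
Governing: min(1009.7, 891.8, 516.4) = 516.4 kN → block shear.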